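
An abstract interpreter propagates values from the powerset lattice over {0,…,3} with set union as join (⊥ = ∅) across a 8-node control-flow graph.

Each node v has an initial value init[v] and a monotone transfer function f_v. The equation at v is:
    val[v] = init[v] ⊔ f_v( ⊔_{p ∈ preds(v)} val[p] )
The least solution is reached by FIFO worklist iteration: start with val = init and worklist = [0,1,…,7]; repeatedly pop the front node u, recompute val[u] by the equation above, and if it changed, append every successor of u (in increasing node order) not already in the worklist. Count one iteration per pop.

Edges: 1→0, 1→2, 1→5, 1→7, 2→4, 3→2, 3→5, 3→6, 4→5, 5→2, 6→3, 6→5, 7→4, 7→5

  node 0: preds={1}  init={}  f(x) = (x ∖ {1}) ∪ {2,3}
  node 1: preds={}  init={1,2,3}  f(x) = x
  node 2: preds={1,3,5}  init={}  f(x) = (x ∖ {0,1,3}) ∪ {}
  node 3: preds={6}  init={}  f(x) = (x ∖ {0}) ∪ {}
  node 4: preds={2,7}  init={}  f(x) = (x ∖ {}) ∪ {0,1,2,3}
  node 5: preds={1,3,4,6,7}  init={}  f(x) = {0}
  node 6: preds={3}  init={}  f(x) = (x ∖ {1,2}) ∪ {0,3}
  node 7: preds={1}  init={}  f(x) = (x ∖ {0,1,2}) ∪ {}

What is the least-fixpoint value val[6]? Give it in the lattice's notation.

{0,3}

Worklist (14 pops):
  #1 pop 0: in={1,2,3} → {2,3} (was {}); enqueue []
  #2 pop 1: in={} → {1,2,3} (no change)
  #3 pop 2: in={1,2,3} → {2} (was {}); enqueue []
  #4 pop 3: in={} → {} (no change)
  #5 pop 4: in={2} → {0,1,2,3} (was {}); enqueue []
  #6 pop 5: in={0,1,2,3} → {0} (was {}); enqueue [2]
  #7 pop 6: in={} → {0,3} (was {}); enqueue [3,5]
  #8 pop 7: in={1,2,3} → {3} (was {}); enqueue [4]
  #9 pop 2: in={0,1,2,3} → {2} (no change)
  #10 pop 3: in={0,3} → {3} (was {}); enqueue [2,6]
  #11 pop 5: in={0,1,2,3} → {0} (no change)
  #12 pop 4: in={2,3} → {0,1,2,3} (no change)
  #13 pop 2: in={0,1,2,3} → {2} (no change)
  #14 pop 6: in={3} → {0,3} (no change)

Fixpoint:
  val[0] = {2,3}
  val[1] = {1,2,3}
  val[2] = {2}
  val[3] = {3}
  val[4] = {0,1,2,3}
  val[5] = {0}
  val[6] = {0,3}
  val[7] = {3}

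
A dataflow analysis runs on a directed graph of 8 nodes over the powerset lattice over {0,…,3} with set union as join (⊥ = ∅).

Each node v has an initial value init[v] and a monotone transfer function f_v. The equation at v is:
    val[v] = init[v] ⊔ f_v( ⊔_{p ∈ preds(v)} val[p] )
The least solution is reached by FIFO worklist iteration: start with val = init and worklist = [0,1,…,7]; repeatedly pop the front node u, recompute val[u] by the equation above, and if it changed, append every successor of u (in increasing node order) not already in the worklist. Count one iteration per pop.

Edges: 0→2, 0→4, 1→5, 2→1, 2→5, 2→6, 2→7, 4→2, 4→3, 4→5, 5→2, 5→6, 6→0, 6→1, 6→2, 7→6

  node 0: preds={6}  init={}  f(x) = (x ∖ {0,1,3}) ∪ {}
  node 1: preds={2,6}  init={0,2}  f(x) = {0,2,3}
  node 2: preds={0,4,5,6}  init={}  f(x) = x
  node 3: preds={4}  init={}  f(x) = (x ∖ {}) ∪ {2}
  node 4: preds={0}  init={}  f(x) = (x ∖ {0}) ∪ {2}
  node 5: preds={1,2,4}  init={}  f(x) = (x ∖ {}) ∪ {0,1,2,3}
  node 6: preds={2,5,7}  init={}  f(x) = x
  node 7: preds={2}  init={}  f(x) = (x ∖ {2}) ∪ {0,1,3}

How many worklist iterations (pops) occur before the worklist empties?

17

Trace (17 dequeues):
  [1] u=0 | in {} | out {} | ==
  [2] u=1 | in {} | out {0,2,3} | prev {0,2} | push {}
  [3] u=2 | in {} | out {} | ==
  [4] u=3 | in {} | out {2} | prev {} | push {}
  [5] u=4 | in {} | out {2} | prev {} | push {2,3}
  [6] u=5 | in {0,2,3} | out {0,1,2,3} | prev {} | push {}
  [7] u=6 | in {0,1,2,3} | out {0,1,2,3} | prev {} | push {0,1}
  [8] u=7 | in {} | out {0,1,3} | prev {} | push {6}
  [9] u=2 | in {0,1,2,3} | out {0,1,2,3} | prev {} | push {5,7}
  [10] u=3 | in {2} | out {2} | ==
  [11] u=0 | in {0,1,2,3} | out {2} | prev {} | push {2,4}
  [12] u=1 | in {0,1,2,3} | out {0,2,3} | ==
  [13] u=6 | in {0,1,2,3} | out {0,1,2,3} | ==
  [14] u=5 | in {0,1,2,3} | out {0,1,2,3} | ==
  [15] u=7 | in {0,1,2,3} | out {0,1,3} | ==
  [16] u=2 | in {0,1,2,3} | out {0,1,2,3} | ==
  [17] u=4 | in {2} | out {2} | ==

Converged values:
  [0] {2}
  [1] {0,2,3}
  [2] {0,1,2,3}
  [3] {2}
  [4] {2}
  [5] {0,1,2,3}
  [6] {0,1,2,3}
  [7] {0,1,3}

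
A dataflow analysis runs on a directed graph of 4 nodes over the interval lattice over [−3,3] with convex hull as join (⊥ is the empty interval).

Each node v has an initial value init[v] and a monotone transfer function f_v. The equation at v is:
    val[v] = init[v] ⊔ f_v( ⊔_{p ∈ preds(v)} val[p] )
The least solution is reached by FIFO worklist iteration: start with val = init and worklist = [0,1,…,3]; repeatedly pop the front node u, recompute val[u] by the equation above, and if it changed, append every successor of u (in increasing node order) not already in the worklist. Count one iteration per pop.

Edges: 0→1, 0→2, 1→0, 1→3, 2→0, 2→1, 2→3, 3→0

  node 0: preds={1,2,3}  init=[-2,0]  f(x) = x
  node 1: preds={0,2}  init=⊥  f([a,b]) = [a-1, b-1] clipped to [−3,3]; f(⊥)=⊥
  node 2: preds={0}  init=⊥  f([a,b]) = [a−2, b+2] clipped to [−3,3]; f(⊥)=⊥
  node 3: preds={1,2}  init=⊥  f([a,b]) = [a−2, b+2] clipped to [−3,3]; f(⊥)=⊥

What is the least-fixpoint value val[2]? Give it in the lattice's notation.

Iteration log — 10 steps:
  step 1. node 0  ⊔preds=⊥  new=[-2,0]  stable
  step 2. node 1  ⊔preds=[-2,0]  new=[-3,-1]  old=⊥  +wl: 0
  step 3. node 2  ⊔preds=[-2,0]  new=[-3,2]  old=⊥  +wl: 1
  step 4. node 3  ⊔preds=[-3,2]  new=[-3,3]  old=⊥  +wl: 
  step 5. node 0  ⊔preds=[-3,3]  new=[-3,3]  old=[-2,0]  +wl: 2
  step 6. node 1  ⊔preds=[-3,3]  new=[-3,2]  old=[-3,-1]  +wl: 0,3
  step 7. node 2  ⊔preds=[-3,3]  new=[-3,3]  old=[-3,2]  +wl: 1
  step 8. node 0  ⊔preds=[-3,3]  new=[-3,3]  stable
  step 9. node 3  ⊔preds=[-3,3]  new=[-3,3]  stable
  step 10. node 1  ⊔preds=[-3,3]  new=[-3,2]  stable

Least fixpoint reached:
  node 0: [-3,3]
  node 1: [-3,2]
  node 2: [-3,3]
  node 3: [-3,3]

[-3,3]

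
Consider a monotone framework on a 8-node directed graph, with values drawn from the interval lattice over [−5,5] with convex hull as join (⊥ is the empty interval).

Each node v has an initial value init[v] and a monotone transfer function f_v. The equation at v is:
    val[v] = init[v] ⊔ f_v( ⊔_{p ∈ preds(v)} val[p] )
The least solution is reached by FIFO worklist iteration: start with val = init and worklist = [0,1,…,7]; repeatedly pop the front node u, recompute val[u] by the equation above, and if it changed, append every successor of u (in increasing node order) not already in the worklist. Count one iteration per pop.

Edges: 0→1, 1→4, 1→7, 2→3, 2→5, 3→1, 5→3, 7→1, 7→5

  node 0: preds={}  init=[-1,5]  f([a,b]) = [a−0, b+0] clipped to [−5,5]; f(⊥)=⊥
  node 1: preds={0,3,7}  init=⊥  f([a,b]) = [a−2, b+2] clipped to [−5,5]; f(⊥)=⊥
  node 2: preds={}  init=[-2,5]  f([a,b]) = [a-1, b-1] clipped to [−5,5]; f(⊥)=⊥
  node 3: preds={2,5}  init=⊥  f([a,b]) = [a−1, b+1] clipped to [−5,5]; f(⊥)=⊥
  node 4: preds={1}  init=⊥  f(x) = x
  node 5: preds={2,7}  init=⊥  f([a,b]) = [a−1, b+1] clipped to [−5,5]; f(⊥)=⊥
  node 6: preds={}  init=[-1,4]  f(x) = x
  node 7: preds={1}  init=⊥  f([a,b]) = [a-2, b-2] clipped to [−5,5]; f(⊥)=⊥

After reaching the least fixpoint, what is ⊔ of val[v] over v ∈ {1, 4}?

Worklist (16 pops):
  #1 pop 0: in=⊥ → [-1,5] (no change)
  #2 pop 1: in=[-1,5] → [-3,5] (was ⊥); enqueue []
  #3 pop 2: in=⊥ → [-2,5] (no change)
  #4 pop 3: in=[-2,5] → [-3,5] (was ⊥); enqueue [1]
  #5 pop 4: in=[-3,5] → [-3,5] (was ⊥); enqueue []
  #6 pop 5: in=[-2,5] → [-3,5] (was ⊥); enqueue [3]
  #7 pop 6: in=⊥ → [-1,4] (no change)
  #8 pop 7: in=[-3,5] → [-5,3] (was ⊥); enqueue [5]
  #9 pop 1: in=[-5,5] → [-5,5] (was [-3,5]); enqueue [4,7]
  #10 pop 3: in=[-3,5] → [-4,5] (was [-3,5]); enqueue [1]
  #11 pop 5: in=[-5,5] → [-5,5] (was [-3,5]); enqueue [3]
  #12 pop 4: in=[-5,5] → [-5,5] (was [-3,5]); enqueue []
  #13 pop 7: in=[-5,5] → [-5,3] (no change)
  #14 pop 1: in=[-5,5] → [-5,5] (no change)
  #15 pop 3: in=[-5,5] → [-5,5] (was [-4,5]); enqueue [1]
  #16 pop 1: in=[-5,5] → [-5,5] (no change)

Fixpoint:
  val[0] = [-1,5]
  val[1] = [-5,5]
  val[2] = [-2,5]
  val[3] = [-5,5]
  val[4] = [-5,5]
  val[5] = [-5,5]
  val[6] = [-1,4]
  val[7] = [-5,3]

[-5,5]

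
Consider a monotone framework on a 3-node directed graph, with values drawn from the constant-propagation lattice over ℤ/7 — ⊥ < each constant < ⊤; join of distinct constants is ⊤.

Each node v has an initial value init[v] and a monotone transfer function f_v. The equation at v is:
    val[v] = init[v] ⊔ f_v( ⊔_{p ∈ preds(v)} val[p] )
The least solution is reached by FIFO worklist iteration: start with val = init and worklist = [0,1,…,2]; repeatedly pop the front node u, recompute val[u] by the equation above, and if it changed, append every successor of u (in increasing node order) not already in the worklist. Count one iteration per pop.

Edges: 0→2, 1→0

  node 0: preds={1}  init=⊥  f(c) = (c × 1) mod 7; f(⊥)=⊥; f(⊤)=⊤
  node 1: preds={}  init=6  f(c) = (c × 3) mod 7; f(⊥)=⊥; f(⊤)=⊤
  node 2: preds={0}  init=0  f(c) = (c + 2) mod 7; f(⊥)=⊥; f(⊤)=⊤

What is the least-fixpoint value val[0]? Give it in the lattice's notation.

6

Iteration log — 3 steps:
  step 1. node 0  ⊔preds=6  new=6  old=⊥  +wl: 
  step 2. node 1  ⊔preds=⊥  new=6  stable
  step 3. node 2  ⊔preds=6  new=⊤  old=0  +wl: 

Least fixpoint reached:
  node 0: 6
  node 1: 6
  node 2: ⊤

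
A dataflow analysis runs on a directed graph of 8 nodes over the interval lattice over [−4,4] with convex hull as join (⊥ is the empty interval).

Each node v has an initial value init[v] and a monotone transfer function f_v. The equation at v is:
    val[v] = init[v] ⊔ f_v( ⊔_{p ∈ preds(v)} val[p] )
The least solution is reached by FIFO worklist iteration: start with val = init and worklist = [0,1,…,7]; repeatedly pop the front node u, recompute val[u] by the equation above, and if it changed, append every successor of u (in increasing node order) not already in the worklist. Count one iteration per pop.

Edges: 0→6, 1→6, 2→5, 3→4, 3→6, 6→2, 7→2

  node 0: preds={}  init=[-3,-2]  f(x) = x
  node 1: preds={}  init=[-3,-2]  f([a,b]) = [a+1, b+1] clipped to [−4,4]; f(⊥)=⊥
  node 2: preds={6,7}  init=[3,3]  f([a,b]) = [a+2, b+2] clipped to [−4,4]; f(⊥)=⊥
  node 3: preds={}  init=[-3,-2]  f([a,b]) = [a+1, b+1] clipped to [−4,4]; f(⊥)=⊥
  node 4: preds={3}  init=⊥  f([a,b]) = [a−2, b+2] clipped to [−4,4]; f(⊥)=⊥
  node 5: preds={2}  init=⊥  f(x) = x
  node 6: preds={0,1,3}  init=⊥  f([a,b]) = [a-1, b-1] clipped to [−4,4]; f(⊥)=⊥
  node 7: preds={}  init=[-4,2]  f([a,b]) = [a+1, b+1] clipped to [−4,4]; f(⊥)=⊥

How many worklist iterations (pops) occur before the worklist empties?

9

Trace (9 dequeues):
  [1] u=0 | in ⊥ | out [-3,-2] | ==
  [2] u=1 | in ⊥ | out [-3,-2] | ==
  [3] u=2 | in [-4,2] | out [-2,4] | prev [3,3] | push {}
  [4] u=3 | in ⊥ | out [-3,-2] | ==
  [5] u=4 | in [-3,-2] | out [-4,0] | prev ⊥ | push {}
  [6] u=5 | in [-2,4] | out [-2,4] | prev ⊥ | push {}
  [7] u=6 | in [-3,-2] | out [-4,-3] | prev ⊥ | push {2}
  [8] u=7 | in ⊥ | out [-4,2] | ==
  [9] u=2 | in [-4,2] | out [-2,4] | ==

Converged values:
  [0] [-3,-2]
  [1] [-3,-2]
  [2] [-2,4]
  [3] [-3,-2]
  [4] [-4,0]
  [5] [-2,4]
  [6] [-4,-3]
  [7] [-4,2]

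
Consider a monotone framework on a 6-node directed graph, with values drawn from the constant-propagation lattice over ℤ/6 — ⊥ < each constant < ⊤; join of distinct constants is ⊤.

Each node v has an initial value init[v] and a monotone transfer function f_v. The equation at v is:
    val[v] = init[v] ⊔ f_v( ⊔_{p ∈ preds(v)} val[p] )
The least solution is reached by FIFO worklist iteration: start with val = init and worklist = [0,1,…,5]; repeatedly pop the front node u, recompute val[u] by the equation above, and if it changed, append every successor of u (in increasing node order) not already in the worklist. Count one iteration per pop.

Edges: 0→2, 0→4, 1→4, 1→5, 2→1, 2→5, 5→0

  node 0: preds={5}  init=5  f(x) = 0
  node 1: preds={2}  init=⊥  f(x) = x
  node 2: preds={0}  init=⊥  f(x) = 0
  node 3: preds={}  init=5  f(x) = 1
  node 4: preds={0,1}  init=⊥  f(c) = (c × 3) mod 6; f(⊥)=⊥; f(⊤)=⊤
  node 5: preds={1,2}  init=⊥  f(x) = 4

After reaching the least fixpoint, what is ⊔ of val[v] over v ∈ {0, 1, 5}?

Worklist (10 pops):
  #1 pop 0: in=⊥ → ⊤ (was 5); enqueue []
  #2 pop 1: in=⊥ → ⊥ (no change)
  #3 pop 2: in=⊤ → 0 (was ⊥); enqueue [1]
  #4 pop 3: in=⊥ → ⊤ (was 5); enqueue []
  #5 pop 4: in=⊤ → ⊤ (was ⊥); enqueue []
  #6 pop 5: in=0 → 4 (was ⊥); enqueue [0]
  #7 pop 1: in=0 → 0 (was ⊥); enqueue [4,5]
  #8 pop 0: in=4 → ⊤ (no change)
  #9 pop 4: in=⊤ → ⊤ (no change)
  #10 pop 5: in=0 → 4 (no change)

Fixpoint:
  val[0] = ⊤
  val[1] = 0
  val[2] = 0
  val[3] = ⊤
  val[4] = ⊤
  val[5] = 4

⊤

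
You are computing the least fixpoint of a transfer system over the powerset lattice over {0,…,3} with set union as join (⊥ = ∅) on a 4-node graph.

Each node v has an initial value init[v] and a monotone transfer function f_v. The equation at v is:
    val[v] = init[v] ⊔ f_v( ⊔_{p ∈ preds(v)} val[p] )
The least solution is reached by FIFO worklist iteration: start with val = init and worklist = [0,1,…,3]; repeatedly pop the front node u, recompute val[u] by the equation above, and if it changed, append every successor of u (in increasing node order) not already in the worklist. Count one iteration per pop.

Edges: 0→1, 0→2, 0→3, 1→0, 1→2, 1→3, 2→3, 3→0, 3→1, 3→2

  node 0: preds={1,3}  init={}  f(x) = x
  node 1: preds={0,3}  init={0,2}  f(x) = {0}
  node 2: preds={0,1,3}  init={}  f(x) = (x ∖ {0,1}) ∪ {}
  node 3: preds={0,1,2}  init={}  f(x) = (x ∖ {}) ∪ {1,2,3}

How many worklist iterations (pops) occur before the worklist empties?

Worklist (8 pops):
  #1 pop 0: in={0,2} → {0,2} (was {}); enqueue []
  #2 pop 1: in={0,2} → {0,2} (no change)
  #3 pop 2: in={0,2} → {2} (was {}); enqueue []
  #4 pop 3: in={0,2} → {0,1,2,3} (was {}); enqueue [0,1,2]
  #5 pop 0: in={0,1,2,3} → {0,1,2,3} (was {0,2}); enqueue [3]
  #6 pop 1: in={0,1,2,3} → {0,2} (no change)
  #7 pop 2: in={0,1,2,3} → {2,3} (was {2}); enqueue []
  #8 pop 3: in={0,1,2,3} → {0,1,2,3} (no change)

Fixpoint:
  val[0] = {0,1,2,3}
  val[1] = {0,2}
  val[2] = {2,3}
  val[3] = {0,1,2,3}

8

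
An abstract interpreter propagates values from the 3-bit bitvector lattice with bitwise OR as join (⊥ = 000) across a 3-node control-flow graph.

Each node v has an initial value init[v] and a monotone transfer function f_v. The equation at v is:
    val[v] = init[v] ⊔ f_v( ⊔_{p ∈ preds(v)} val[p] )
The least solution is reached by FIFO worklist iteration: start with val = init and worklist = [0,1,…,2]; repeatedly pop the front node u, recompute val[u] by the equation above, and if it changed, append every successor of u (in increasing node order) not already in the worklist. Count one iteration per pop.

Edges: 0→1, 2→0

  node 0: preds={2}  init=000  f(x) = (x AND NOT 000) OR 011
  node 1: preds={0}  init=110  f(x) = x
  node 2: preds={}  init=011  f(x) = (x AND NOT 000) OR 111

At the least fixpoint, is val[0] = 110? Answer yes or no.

no

Trace (5 dequeues):
  [1] u=0 | in 011 | out 011 | prev 000 | push {}
  [2] u=1 | in 011 | out 111 | prev 110 | push {}
  [3] u=2 | in 000 | out 111 | prev 011 | push {0}
  [4] u=0 | in 111 | out 111 | prev 011 | push {1}
  [5] u=1 | in 111 | out 111 | ==

Converged values:
  [0] 111
  [1] 111
  [2] 111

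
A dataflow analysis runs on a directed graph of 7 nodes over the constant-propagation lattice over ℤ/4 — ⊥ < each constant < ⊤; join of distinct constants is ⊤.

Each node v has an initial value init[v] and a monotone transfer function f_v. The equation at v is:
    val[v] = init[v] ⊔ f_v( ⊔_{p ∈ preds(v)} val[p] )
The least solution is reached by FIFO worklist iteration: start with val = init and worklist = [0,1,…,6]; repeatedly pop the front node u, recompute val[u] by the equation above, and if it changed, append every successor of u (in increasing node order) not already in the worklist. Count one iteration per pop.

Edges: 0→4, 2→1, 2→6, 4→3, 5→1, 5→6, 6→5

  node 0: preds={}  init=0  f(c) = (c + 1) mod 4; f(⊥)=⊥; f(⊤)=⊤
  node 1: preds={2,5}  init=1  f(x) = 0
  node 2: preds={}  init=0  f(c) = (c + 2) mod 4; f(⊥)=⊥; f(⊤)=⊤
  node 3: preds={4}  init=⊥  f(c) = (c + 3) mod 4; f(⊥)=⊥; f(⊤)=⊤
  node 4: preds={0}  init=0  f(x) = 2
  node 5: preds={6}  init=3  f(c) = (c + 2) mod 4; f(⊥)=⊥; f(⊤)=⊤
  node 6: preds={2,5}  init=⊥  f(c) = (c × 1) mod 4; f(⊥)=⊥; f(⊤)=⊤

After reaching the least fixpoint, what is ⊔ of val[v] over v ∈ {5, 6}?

⊤

Trace (11 dequeues):
  [1] u=0 | in ⊥ | out 0 | ==
  [2] u=1 | in ⊤ | out ⊤ | prev 1 | push {}
  [3] u=2 | in ⊥ | out 0 | ==
  [4] u=3 | in 0 | out 3 | prev ⊥ | push {}
  [5] u=4 | in 0 | out ⊤ | prev 0 | push {3}
  [6] u=5 | in ⊥ | out 3 | ==
  [7] u=6 | in ⊤ | out ⊤ | prev ⊥ | push {5}
  [8] u=3 | in ⊤ | out ⊤ | prev 3 | push {}
  [9] u=5 | in ⊤ | out ⊤ | prev 3 | push {1,6}
  [10] u=1 | in ⊤ | out ⊤ | ==
  [11] u=6 | in ⊤ | out ⊤ | ==

Converged values:
  [0] 0
  [1] ⊤
  [2] 0
  [3] ⊤
  [4] ⊤
  [5] ⊤
  [6] ⊤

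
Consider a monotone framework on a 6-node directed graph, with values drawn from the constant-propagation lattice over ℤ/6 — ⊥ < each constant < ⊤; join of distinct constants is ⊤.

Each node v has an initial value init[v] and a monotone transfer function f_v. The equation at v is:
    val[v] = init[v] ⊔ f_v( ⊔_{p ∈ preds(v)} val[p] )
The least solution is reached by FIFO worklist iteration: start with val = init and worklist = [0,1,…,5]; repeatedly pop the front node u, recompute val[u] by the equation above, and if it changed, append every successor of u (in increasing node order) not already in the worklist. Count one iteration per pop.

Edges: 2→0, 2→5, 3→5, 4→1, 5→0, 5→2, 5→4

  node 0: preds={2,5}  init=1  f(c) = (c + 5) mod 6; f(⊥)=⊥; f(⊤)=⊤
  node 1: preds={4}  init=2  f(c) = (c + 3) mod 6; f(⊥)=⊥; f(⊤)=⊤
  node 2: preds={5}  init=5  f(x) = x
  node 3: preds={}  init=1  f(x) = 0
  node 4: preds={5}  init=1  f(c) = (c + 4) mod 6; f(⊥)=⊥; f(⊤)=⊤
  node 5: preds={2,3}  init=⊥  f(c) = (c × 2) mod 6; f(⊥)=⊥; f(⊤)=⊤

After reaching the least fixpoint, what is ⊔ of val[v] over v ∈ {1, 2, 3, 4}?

Trace (12 dequeues):
  [1] u=0 | in 5 | out ⊤ | prev 1 | push {}
  [2] u=1 | in 1 | out ⊤ | prev 2 | push {}
  [3] u=2 | in ⊥ | out 5 | ==
  [4] u=3 | in ⊥ | out ⊤ | prev 1 | push {}
  [5] u=4 | in ⊥ | out 1 | ==
  [6] u=5 | in ⊤ | out ⊤ | prev ⊥ | push {0,2,4}
  [7] u=0 | in ⊤ | out ⊤ | ==
  [8] u=2 | in ⊤ | out ⊤ | prev 5 | push {0,5}
  [9] u=4 | in ⊤ | out ⊤ | prev 1 | push {1}
  [10] u=0 | in ⊤ | out ⊤ | ==
  [11] u=5 | in ⊤ | out ⊤ | ==
  [12] u=1 | in ⊤ | out ⊤ | ==

Converged values:
  [0] ⊤
  [1] ⊤
  [2] ⊤
  [3] ⊤
  [4] ⊤
  [5] ⊤

⊤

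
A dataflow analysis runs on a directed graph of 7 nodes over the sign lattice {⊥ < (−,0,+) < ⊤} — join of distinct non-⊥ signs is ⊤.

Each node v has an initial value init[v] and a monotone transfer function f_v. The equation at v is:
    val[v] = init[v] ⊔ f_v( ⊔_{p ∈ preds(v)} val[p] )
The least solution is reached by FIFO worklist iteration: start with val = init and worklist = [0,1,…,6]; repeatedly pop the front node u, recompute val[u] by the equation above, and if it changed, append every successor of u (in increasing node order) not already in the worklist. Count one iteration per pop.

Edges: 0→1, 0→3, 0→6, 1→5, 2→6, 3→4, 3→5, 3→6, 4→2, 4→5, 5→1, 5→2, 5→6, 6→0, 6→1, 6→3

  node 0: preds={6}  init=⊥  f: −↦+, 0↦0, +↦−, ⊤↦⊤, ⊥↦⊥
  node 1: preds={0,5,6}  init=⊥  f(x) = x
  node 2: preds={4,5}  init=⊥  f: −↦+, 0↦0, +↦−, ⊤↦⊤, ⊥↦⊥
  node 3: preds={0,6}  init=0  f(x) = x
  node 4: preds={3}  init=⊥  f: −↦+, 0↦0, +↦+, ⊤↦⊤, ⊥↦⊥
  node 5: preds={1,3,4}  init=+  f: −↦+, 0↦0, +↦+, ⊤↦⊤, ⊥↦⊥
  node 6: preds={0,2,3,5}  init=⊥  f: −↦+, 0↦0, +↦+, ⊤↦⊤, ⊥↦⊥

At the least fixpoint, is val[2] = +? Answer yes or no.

no

Trace (17 dequeues):
  [1] u=0 | in ⊥ | out ⊥ | ==
  [2] u=1 | in + | out + | prev ⊥ | push {}
  [3] u=2 | in + | out − | prev ⊥ | push {}
  [4] u=3 | in ⊥ | out 0 | ==
  [5] u=4 | in 0 | out 0 | prev ⊥ | push {2}
  [6] u=5 | in ⊤ | out ⊤ | prev + | push {1}
  [7] u=6 | in ⊤ | out ⊤ | prev ⊥ | push {0,3}
  [8] u=2 | in ⊤ | out ⊤ | prev − | push {6}
  [9] u=1 | in ⊤ | out ⊤ | prev + | push {5}
  [10] u=0 | in ⊤ | out ⊤ | prev ⊥ | push {1}
  [11] u=3 | in ⊤ | out ⊤ | prev 0 | push {4}
  [12] u=6 | in ⊤ | out ⊤ | ==
  [13] u=5 | in ⊤ | out ⊤ | ==
  [14] u=1 | in ⊤ | out ⊤ | ==
  [15] u=4 | in ⊤ | out ⊤ | prev 0 | push {2,5}
  [16] u=2 | in ⊤ | out ⊤ | ==
  [17] u=5 | in ⊤ | out ⊤ | ==

Converged values:
  [0] ⊤
  [1] ⊤
  [2] ⊤
  [3] ⊤
  [4] ⊤
  [5] ⊤
  [6] ⊤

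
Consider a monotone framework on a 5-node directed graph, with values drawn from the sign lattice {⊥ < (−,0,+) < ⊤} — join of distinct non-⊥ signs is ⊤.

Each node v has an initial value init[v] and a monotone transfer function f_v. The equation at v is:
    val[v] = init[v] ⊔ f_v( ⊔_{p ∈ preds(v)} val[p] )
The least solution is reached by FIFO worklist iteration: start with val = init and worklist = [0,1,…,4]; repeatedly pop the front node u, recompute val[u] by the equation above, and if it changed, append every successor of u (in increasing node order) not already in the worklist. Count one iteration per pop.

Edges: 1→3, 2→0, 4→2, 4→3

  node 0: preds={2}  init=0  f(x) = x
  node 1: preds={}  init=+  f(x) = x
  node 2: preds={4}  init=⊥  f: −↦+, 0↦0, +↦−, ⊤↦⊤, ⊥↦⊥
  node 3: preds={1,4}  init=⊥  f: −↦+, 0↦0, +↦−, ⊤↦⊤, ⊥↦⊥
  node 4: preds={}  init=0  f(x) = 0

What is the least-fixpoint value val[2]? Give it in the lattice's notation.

Iteration log — 6 steps:
  step 1. node 0  ⊔preds=⊥  new=0  stable
  step 2. node 1  ⊔preds=⊥  new=+  stable
  step 3. node 2  ⊔preds=0  new=0  old=⊥  +wl: 0
  step 4. node 3  ⊔preds=⊤  new=⊤  old=⊥  +wl: 
  step 5. node 4  ⊔preds=⊥  new=0  stable
  step 6. node 0  ⊔preds=0  new=0  stable

Least fixpoint reached:
  node 0: 0
  node 1: +
  node 2: 0
  node 3: ⊤
  node 4: 0

0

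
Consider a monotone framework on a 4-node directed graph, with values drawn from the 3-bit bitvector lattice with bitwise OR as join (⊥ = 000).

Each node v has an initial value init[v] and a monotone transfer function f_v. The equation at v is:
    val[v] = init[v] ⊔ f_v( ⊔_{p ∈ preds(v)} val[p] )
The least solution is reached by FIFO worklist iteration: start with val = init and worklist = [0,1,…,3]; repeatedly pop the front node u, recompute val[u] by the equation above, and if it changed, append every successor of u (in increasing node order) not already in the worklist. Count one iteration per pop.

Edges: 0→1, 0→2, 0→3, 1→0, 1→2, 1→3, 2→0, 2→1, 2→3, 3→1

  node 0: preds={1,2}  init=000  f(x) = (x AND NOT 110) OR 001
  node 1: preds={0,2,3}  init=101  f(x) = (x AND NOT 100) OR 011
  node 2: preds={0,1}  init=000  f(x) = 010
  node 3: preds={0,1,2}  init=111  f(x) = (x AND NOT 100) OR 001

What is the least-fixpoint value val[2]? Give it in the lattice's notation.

Trace (6 dequeues):
  [1] u=0 | in 101 | out 001 | prev 000 | push {}
  [2] u=1 | in 111 | out 111 | prev 101 | push {0}
  [3] u=2 | in 111 | out 010 | prev 000 | push {1}
  [4] u=3 | in 111 | out 111 | ==
  [5] u=0 | in 111 | out 001 | ==
  [6] u=1 | in 111 | out 111 | ==

Converged values:
  [0] 001
  [1] 111
  [2] 010
  [3] 111

010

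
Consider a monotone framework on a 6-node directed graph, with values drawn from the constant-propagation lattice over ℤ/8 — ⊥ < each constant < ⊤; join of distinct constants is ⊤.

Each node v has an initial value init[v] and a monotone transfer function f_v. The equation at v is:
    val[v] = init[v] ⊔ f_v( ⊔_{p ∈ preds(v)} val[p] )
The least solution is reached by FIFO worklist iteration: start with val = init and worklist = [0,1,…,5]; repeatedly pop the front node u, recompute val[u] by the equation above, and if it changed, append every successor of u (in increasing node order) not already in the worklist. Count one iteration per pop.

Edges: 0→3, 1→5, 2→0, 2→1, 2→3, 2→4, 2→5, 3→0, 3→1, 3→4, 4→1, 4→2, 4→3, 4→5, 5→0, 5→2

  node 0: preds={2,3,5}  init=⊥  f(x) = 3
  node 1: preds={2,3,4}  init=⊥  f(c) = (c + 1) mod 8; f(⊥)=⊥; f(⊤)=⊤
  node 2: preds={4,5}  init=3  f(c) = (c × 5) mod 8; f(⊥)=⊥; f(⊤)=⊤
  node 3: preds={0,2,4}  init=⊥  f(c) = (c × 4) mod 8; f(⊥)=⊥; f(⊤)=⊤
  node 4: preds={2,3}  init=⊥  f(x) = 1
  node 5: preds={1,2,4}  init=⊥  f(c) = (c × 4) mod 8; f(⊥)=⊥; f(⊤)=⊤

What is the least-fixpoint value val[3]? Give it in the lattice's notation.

⊤

Worklist (14 pops):
  #1 pop 0: in=3 → 3 (was ⊥); enqueue []
  #2 pop 1: in=3 → 4 (was ⊥); enqueue []
  #3 pop 2: in=⊥ → 3 (no change)
  #4 pop 3: in=3 → 4 (was ⊥); enqueue [0,1]
  #5 pop 4: in=⊤ → 1 (was ⊥); enqueue [2,3]
  #6 pop 5: in=⊤ → ⊤ (was ⊥); enqueue []
  #7 pop 0: in=⊤ → 3 (no change)
  #8 pop 1: in=⊤ → ⊤ (was 4); enqueue [5]
  #9 pop 2: in=⊤ → ⊤ (was 3); enqueue [0,1,4]
  #10 pop 3: in=⊤ → ⊤ (was 4); enqueue []
  #11 pop 5: in=⊤ → ⊤ (no change)
  #12 pop 0: in=⊤ → 3 (no change)
  #13 pop 1: in=⊤ → ⊤ (no change)
  #14 pop 4: in=⊤ → 1 (no change)

Fixpoint:
  val[0] = 3
  val[1] = ⊤
  val[2] = ⊤
  val[3] = ⊤
  val[4] = 1
  val[5] = ⊤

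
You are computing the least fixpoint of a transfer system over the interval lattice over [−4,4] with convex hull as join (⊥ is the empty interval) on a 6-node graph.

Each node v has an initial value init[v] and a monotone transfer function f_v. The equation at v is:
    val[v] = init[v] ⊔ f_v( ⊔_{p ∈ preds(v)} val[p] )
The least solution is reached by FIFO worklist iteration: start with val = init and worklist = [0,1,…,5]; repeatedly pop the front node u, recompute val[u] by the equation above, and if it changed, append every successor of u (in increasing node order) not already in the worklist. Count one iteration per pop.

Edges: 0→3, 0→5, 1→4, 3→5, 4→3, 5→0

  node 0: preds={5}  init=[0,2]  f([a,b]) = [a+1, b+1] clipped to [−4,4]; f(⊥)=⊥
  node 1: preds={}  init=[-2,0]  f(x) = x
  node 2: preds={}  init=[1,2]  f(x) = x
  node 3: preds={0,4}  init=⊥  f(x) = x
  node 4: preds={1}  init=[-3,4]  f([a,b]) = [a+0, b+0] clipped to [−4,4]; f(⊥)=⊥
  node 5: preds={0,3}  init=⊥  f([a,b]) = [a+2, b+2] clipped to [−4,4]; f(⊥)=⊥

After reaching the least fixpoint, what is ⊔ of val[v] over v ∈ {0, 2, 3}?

[-3,4]

Worklist (9 pops):
  #1 pop 0: in=⊥ → [0,2] (no change)
  #2 pop 1: in=⊥ → [-2,0] (no change)
  #3 pop 2: in=⊥ → [1,2] (no change)
  #4 pop 3: in=[-3,4] → [-3,4] (was ⊥); enqueue []
  #5 pop 4: in=[-2,0] → [-3,4] (no change)
  #6 pop 5: in=[-3,4] → [-1,4] (was ⊥); enqueue [0]
  #7 pop 0: in=[-1,4] → [0,4] (was [0,2]); enqueue [3,5]
  #8 pop 3: in=[-3,4] → [-3,4] (no change)
  #9 pop 5: in=[-3,4] → [-1,4] (no change)

Fixpoint:
  val[0] = [0,4]
  val[1] = [-2,0]
  val[2] = [1,2]
  val[3] = [-3,4]
  val[4] = [-3,4]
  val[5] = [-1,4]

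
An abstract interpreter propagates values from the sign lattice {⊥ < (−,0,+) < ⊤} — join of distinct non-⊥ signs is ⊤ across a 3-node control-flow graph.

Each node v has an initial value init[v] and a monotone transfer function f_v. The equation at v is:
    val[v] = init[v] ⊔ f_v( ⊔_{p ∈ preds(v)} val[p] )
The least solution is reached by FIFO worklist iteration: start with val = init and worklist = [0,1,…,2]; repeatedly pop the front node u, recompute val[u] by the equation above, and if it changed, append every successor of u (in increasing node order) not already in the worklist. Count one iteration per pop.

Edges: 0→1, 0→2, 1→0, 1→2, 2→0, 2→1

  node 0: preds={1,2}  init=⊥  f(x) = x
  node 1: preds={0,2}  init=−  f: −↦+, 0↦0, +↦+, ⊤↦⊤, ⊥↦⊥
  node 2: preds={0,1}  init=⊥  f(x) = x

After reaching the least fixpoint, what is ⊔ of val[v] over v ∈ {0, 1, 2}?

Trace (6 dequeues):
  [1] u=0 | in − | out − | prev ⊥ | push {}
  [2] u=1 | in − | out ⊤ | prev − | push {0}
  [3] u=2 | in ⊤ | out ⊤ | prev ⊥ | push {1}
  [4] u=0 | in ⊤ | out ⊤ | prev − | push {2}
  [5] u=1 | in ⊤ | out ⊤ | ==
  [6] u=2 | in ⊤ | out ⊤ | ==

Converged values:
  [0] ⊤
  [1] ⊤
  [2] ⊤

⊤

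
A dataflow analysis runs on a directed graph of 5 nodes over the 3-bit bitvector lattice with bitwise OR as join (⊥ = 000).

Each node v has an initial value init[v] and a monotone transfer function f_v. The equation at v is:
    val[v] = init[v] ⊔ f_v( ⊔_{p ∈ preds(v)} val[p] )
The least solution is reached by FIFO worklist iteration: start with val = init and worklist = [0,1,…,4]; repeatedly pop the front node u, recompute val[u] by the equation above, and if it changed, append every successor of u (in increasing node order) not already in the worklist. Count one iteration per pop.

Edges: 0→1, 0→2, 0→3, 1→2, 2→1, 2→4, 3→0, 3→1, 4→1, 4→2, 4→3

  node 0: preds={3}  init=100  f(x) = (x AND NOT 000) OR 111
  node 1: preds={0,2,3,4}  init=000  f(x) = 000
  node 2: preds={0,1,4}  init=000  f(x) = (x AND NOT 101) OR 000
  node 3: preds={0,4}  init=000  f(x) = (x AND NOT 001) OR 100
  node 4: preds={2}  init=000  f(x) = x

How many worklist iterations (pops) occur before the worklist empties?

Worklist (9 pops):
  #1 pop 0: in=000 → 111 (was 100); enqueue []
  #2 pop 1: in=111 → 000 (no change)
  #3 pop 2: in=111 → 010 (was 000); enqueue [1]
  #4 pop 3: in=111 → 110 (was 000); enqueue [0]
  #5 pop 4: in=010 → 010 (was 000); enqueue [2,3]
  #6 pop 1: in=111 → 000 (no change)
  #7 pop 0: in=110 → 111 (no change)
  #8 pop 2: in=111 → 010 (no change)
  #9 pop 3: in=111 → 110 (no change)

Fixpoint:
  val[0] = 111
  val[1] = 000
  val[2] = 010
  val[3] = 110
  val[4] = 010

9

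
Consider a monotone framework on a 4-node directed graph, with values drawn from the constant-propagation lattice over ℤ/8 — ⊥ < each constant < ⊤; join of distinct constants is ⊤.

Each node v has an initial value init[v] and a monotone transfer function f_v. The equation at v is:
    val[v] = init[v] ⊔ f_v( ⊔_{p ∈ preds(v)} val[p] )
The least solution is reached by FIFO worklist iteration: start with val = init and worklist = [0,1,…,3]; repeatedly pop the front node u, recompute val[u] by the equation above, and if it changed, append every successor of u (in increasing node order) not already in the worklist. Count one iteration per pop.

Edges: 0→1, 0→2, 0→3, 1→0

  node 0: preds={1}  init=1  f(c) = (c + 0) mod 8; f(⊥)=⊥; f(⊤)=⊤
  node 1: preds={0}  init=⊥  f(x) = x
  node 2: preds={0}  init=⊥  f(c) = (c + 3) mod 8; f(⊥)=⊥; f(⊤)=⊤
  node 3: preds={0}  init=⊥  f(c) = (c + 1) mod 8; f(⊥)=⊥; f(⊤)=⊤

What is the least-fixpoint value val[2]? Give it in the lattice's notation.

4

Iteration log — 5 steps:
  step 1. node 0  ⊔preds=⊥  new=1  stable
  step 2. node 1  ⊔preds=1  new=1  old=⊥  +wl: 0
  step 3. node 2  ⊔preds=1  new=4  old=⊥  +wl: 
  step 4. node 3  ⊔preds=1  new=2  old=⊥  +wl: 
  step 5. node 0  ⊔preds=1  new=1  stable

Least fixpoint reached:
  node 0: 1
  node 1: 1
  node 2: 4
  node 3: 2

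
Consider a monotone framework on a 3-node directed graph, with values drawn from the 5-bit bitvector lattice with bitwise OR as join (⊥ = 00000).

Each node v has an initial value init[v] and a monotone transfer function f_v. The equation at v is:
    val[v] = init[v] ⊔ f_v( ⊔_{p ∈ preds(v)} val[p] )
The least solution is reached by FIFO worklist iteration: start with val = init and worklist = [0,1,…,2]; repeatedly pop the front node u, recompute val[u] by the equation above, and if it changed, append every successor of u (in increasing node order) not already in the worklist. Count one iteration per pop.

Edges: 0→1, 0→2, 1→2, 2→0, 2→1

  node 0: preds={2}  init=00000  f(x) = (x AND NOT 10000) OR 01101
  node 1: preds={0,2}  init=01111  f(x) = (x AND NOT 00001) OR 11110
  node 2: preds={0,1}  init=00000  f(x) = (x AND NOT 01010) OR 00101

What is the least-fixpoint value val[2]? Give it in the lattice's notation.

Worklist (5 pops):
  #1 pop 0: in=00000 → 01101 (was 00000); enqueue []
  #2 pop 1: in=01101 → 11111 (was 01111); enqueue []
  #3 pop 2: in=11111 → 10101 (was 00000); enqueue [0,1]
  #4 pop 0: in=10101 → 01101 (no change)
  #5 pop 1: in=11101 → 11111 (no change)

Fixpoint:
  val[0] = 01101
  val[1] = 11111
  val[2] = 10101

10101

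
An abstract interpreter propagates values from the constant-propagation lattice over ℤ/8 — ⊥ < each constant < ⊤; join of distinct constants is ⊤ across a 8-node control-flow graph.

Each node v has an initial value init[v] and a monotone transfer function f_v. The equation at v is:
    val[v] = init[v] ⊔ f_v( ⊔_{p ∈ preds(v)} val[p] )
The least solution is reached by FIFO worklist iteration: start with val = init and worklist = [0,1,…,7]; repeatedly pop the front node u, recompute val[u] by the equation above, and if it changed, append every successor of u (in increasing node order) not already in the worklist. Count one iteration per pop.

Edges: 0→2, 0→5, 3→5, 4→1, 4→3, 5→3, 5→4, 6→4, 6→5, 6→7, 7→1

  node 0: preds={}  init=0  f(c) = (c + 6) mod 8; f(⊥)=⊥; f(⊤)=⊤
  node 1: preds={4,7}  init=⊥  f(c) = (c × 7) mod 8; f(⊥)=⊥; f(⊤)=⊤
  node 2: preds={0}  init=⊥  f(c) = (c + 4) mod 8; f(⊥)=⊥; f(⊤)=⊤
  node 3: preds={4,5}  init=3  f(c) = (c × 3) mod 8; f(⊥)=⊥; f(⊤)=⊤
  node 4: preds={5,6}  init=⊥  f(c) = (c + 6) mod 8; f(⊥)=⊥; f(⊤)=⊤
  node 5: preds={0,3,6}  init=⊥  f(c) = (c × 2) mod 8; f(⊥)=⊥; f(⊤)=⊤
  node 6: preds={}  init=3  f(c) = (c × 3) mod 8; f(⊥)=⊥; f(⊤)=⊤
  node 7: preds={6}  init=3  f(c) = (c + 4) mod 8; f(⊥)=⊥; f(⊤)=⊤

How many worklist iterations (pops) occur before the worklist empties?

14

Worklist (14 pops):
  #1 pop 0: in=⊥ → 0 (no change)
  #2 pop 1: in=3 → 5 (was ⊥); enqueue []
  #3 pop 2: in=0 → 4 (was ⊥); enqueue []
  #4 pop 3: in=⊥ → 3 (no change)
  #5 pop 4: in=3 → 1 (was ⊥); enqueue [1,3]
  #6 pop 5: in=⊤ → ⊤ (was ⊥); enqueue [4]
  #7 pop 6: in=⊥ → 3 (no change)
  #8 pop 7: in=3 → ⊤ (was 3); enqueue []
  #9 pop 1: in=⊤ → ⊤ (was 5); enqueue []
  #10 pop 3: in=⊤ → ⊤ (was 3); enqueue [5]
  #11 pop 4: in=⊤ → ⊤ (was 1); enqueue [1,3]
  #12 pop 5: in=⊤ → ⊤ (no change)
  #13 pop 1: in=⊤ → ⊤ (no change)
  #14 pop 3: in=⊤ → ⊤ (no change)

Fixpoint:
  val[0] = 0
  val[1] = ⊤
  val[2] = 4
  val[3] = ⊤
  val[4] = ⊤
  val[5] = ⊤
  val[6] = 3
  val[7] = ⊤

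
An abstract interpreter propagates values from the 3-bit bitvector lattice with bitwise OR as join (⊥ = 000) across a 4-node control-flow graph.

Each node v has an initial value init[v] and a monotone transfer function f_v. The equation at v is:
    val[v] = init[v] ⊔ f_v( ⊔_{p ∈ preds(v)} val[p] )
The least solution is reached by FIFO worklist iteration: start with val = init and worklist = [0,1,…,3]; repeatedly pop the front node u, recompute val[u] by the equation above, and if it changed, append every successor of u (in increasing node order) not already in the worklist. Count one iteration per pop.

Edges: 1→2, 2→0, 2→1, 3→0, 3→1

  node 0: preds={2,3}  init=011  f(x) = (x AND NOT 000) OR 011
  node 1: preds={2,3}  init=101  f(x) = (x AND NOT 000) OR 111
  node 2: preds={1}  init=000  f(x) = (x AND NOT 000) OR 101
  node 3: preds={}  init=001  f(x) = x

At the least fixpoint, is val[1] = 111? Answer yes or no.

Worklist (6 pops):
  #1 pop 0: in=001 → 011 (no change)
  #2 pop 1: in=001 → 111 (was 101); enqueue []
  #3 pop 2: in=111 → 111 (was 000); enqueue [0,1]
  #4 pop 3: in=000 → 001 (no change)
  #5 pop 0: in=111 → 111 (was 011); enqueue []
  #6 pop 1: in=111 → 111 (no change)

Fixpoint:
  val[0] = 111
  val[1] = 111
  val[2] = 111
  val[3] = 001

yes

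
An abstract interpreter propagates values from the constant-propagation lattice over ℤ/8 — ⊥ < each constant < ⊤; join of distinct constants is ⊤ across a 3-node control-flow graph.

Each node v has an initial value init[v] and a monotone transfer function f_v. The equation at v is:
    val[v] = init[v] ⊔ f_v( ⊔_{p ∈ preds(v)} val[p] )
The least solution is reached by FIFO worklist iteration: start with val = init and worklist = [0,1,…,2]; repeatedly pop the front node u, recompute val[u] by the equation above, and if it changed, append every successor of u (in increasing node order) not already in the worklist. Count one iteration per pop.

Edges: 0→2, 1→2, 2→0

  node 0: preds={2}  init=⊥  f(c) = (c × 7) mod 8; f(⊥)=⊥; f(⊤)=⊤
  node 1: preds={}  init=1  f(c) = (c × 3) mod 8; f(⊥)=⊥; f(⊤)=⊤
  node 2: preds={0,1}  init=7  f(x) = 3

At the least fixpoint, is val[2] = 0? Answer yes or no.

Worklist (5 pops):
  #1 pop 0: in=7 → 1 (was ⊥); enqueue []
  #2 pop 1: in=⊥ → 1 (no change)
  #3 pop 2: in=1 → ⊤ (was 7); enqueue [0]
  #4 pop 0: in=⊤ → ⊤ (was 1); enqueue [2]
  #5 pop 2: in=⊤ → ⊤ (no change)

Fixpoint:
  val[0] = ⊤
  val[1] = 1
  val[2] = ⊤

no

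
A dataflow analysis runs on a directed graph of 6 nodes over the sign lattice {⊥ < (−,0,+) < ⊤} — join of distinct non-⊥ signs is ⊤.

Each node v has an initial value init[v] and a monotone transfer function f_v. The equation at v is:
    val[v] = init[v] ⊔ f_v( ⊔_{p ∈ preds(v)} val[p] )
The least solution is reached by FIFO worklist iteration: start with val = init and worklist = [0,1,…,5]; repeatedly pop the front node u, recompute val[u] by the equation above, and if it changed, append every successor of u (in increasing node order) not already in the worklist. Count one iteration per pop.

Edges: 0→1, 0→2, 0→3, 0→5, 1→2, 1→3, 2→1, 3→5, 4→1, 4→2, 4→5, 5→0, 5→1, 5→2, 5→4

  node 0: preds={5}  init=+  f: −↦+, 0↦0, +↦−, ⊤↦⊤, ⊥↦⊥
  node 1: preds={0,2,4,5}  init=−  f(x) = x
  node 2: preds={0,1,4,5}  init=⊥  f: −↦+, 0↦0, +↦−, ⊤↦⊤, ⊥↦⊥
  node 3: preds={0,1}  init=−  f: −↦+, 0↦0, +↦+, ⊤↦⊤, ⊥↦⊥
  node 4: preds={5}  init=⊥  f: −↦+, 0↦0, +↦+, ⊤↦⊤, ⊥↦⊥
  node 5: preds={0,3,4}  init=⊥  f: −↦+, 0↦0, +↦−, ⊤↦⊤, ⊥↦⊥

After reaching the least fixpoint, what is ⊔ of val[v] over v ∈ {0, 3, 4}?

Trace (14 dequeues):
  [1] u=0 | in ⊥ | out + | ==
  [2] u=1 | in + | out ⊤ | prev − | push {}
  [3] u=2 | in ⊤ | out ⊤ | prev ⊥ | push {1}
  [4] u=3 | in ⊤ | out ⊤ | prev − | push {}
  [5] u=4 | in ⊥ | out ⊥ | ==
  [6] u=5 | in ⊤ | out ⊤ | prev ⊥ | push {0,2,4}
  [7] u=1 | in ⊤ | out ⊤ | ==
  [8] u=0 | in ⊤ | out ⊤ | prev + | push {1,3,5}
  [9] u=2 | in ⊤ | out ⊤ | ==
  [10] u=4 | in ⊤ | out ⊤ | prev ⊥ | push {2}
  [11] u=1 | in ⊤ | out ⊤ | ==
  [12] u=3 | in ⊤ | out ⊤ | ==
  [13] u=5 | in ⊤ | out ⊤ | ==
  [14] u=2 | in ⊤ | out ⊤ | ==

Converged values:
  [0] ⊤
  [1] ⊤
  [2] ⊤
  [3] ⊤
  [4] ⊤
  [5] ⊤

⊤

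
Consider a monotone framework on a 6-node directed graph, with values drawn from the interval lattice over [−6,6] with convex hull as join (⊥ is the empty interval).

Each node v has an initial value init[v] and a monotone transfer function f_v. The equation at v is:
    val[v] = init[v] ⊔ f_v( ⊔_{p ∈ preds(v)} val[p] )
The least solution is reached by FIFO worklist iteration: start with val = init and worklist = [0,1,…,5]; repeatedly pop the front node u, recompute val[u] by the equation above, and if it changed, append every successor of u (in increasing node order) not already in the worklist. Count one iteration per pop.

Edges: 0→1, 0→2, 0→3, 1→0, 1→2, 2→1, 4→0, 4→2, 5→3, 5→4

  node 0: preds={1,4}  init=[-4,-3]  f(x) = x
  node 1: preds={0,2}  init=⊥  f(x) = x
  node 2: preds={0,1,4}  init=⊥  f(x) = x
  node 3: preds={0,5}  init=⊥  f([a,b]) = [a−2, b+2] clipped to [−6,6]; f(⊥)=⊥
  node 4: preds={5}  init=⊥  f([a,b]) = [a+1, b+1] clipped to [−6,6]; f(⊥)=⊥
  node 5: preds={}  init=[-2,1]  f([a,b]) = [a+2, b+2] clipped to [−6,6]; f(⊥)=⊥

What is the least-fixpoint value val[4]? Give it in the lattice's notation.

[-1,2]

Worklist (12 pops):
  #1 pop 0: in=⊥ → [-4,-3] (no change)
  #2 pop 1: in=[-4,-3] → [-4,-3] (was ⊥); enqueue [0]
  #3 pop 2: in=[-4,-3] → [-4,-3] (was ⊥); enqueue [1]
  #4 pop 3: in=[-4,1] → [-6,3] (was ⊥); enqueue []
  #5 pop 4: in=[-2,1] → [-1,2] (was ⊥); enqueue [2]
  #6 pop 5: in=⊥ → [-2,1] (no change)
  #7 pop 0: in=[-4,2] → [-4,2] (was [-4,-3]); enqueue [3]
  #8 pop 1: in=[-4,2] → [-4,2] (was [-4,-3]); enqueue [0]
  #9 pop 2: in=[-4,2] → [-4,2] (was [-4,-3]); enqueue [1]
  #10 pop 3: in=[-4,2] → [-6,4] (was [-6,3]); enqueue []
  #11 pop 0: in=[-4,2] → [-4,2] (no change)
  #12 pop 1: in=[-4,2] → [-4,2] (no change)

Fixpoint:
  val[0] = [-4,2]
  val[1] = [-4,2]
  val[2] = [-4,2]
  val[3] = [-6,4]
  val[4] = [-1,2]
  val[5] = [-2,1]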